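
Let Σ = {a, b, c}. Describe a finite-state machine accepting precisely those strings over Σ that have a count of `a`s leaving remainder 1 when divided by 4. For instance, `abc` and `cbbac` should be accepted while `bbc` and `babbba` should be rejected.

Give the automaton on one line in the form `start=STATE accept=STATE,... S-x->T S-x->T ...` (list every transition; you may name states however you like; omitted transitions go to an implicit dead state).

The only thing that matters is how many `a`s have appeared, reduced mod 4. Use one state per residue: q0 for 0, …, q3 for 3. Reading `a` moves to the next residue; anything else stays put. q1 is accepting.
        a   b   c  
>  q0   q1  q0  q0 
 * q1   q2  q1  q1 
   q2   q3  q2  q2 
   q3   q0  q3  q3 
(> = start, * = accepting)

start=q0 accept=q1 q0-a->q1 q0-b->q0 q0-c->q0 q1-a->q2 q1-b->q1 q1-c->q1 q2-a->q3 q2-b->q2 q2-c->q2 q3-a->q0 q3-b->q3 q3-c->q3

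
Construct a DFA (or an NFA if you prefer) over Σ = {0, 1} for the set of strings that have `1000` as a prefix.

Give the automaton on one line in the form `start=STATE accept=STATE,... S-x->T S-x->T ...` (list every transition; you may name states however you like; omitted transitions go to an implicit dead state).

start=q0 accept=q4 q0-0->q5 q0-1->q1 q1-0->q2 q1-1->q5 q2-0->q3 q2-1->q5 q3-0->q4 q3-1->q5 q4-0->q4 q4-1->q4 q5-0->q5 q5-1->q5

Check the first 4 symbols one by one: q0 through q3 record how many have matched `1000` so far; any wrong symbol goes to the dead state q5. After all 4 match we enter the accepting sink q4.
A 6-state machine:
        0   1  
>  q0   q5  q1 
   q1   q2  q5 
   q2   q3  q5 
   q3   q4  q5 
 * q4   q4  q4 
   q5   q5  q5 
(> = start, * = accepting)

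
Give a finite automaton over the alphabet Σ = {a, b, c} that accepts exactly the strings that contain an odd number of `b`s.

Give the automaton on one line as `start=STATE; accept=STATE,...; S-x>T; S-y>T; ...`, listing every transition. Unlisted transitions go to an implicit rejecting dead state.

start=q0; accept=q1; q0-a>q0; q0-b>q1; q0-c>q0; q1-a>q1; q1-b>q0; q1-c>q1

Keep the running count of `b`s modulo 2: each `b` advances along the cycle q0 → q1 → q0 while other symbols loop. Accept at q1.
With 2 states:
        a   b   c  
>  q0   q0  q1  q0 
 * q1   q1  q0  q1 
(> = start, * = accepting)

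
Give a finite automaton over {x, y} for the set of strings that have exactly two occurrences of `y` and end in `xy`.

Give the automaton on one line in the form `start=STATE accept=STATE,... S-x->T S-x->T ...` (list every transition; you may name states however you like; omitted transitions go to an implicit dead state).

start=q0 accept=q6 q0-x->q1 q0-y->q2 q1-x->q1 q1-y->q3 q2-x->q4 q2-y->q5 q3-x->q4 q3-y->q5 q4-x->q4 q4-y->q6 q5-x->q7 q5-y->q8 q6-x->q7 q6-y->q8 q7-x->q7 q7-y->q9 q8-x->q10 q8-y->q8 q9-x->q10 q9-y->q8 q10-x->q10 q10-y->q9

Handle the two conditions separately and then intersect. The first has 4 states tracking the count of `y`s, saturating at 3; the second has 3 states tracking how much of the suffix `xy` has currently been matched. A product state is a pair (one from each), accepting exactly when both do.
11 states suffice.
          x    y  
>  q0     q1   q2 
   q1     q1   q3 
   q2     q4   q5 
   q3     q4   q5 
   q4     q4   q6 
   q5     q7   q8 
 * q6     q7   q8 
   q7     q7   q9 
   q8    q10   q8 
   q9    q10   q8 
   q10   q10   q9 
(> = start, * = accepting)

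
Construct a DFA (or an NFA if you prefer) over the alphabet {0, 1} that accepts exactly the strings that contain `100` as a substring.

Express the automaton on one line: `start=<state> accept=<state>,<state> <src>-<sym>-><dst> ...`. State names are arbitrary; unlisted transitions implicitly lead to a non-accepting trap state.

States q0..q2 record the length of the longest prefix of `100` that matches the current input suffix. Reaching q3 means `100` has been seen, and we stay there forever. Accept from q3.
With 4 states:
        0   1  
>  q0   q0  q1 
   q1   q2  q1 
   q2   q3  q1 
 * q3   q3  q3 
(> = start, * = accepting)

start=q0 accept=q3 q0-0->q0 q0-1->q1 q1-0->q2 q1-1->q1 q2-0->q3 q2-1->q1 q3-0->q3 q3-1->q3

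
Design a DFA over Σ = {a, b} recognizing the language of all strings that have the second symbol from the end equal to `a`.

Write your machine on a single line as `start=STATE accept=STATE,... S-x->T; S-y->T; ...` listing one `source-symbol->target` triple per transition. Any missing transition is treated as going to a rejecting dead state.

Because acceptance depends on a position counted from the end, the machine has to buffer the most recent 2 symbols. Make each state the string of the last up-to-2 symbols read; on input `x` shift the window left and append `x`. Accept when the buffered window has length 2 and begins with `a`.
        a   b  
>  s0   s1  s2 
   s1   s3  s4 
   s2   s5  s6 
 * s3   s3  s4 
 * s4   s5  s6 
   s5   s3  s4 
   s6   s5  s6 
(> = start, * = accepting)

start=s0; accept=s3,s4; s0-a->s1; s0-b->s2; s1-a->s3; s1-b->s4; s2-a->s5; s2-b->s6; s3-a->s3; s3-b->s4; s4-a->s5; s4-b->s6; s5-a->s3; s5-b->s4; s6-a->s5; s6-b->s6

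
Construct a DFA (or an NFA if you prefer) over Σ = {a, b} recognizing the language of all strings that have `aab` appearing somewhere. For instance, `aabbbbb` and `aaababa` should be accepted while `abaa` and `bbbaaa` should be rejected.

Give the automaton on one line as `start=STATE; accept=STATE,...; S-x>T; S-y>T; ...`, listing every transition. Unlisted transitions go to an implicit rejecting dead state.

Track how much of `aab` has been matched so far: state s0 is no progress, s3 is the absorbing accept state reached once `aab` has occurred. Intermediate states record partial matches; on a mismatch, fall back to the longest reusable overlap.
        a   b  
>  s0   s1  s0 
   s1   s2  s0 
   s2   s2  s3 
 * s3   s3  s3 
(> = start, * = accepting)

start=s0; accept=s3; s0-a>s1; s0-b>s0; s1-a>s2; s1-b>s0; s2-a>s2; s2-b>s3; s3-a>s3; s3-b>s3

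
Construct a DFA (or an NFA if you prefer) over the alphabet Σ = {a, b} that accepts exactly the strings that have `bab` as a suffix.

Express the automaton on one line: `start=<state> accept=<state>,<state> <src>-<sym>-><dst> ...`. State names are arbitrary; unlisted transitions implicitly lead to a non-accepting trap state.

start=s0 accept=s3 s0-a->s0 s0-b->s1 s1-a->s2 s1-b->s1 s2-a->s0 s2-b->s3 s3-a->s2 s3-b->s1

Remember how much of `bab` the current input suffix matches. State s0 means no match yet; s1 means the last symbol is `b`; s2 means the last 2 symbols are `ba`; s3 means the last 3 symbols are `bab`. Only s3 accepts. On a mismatch, fall back to the longest proper suffix that is still a prefix of `bab`.
A 4-state machine:
        a   b  
>  s0   s0  s1 
   s1   s2  s1 
   s2   s0  s3 
 * s3   s2  s1 
(> = start, * = accepting)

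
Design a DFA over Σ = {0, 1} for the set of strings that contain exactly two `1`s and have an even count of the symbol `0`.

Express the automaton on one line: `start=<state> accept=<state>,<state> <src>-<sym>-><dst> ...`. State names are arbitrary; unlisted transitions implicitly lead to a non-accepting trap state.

start=q0 accept=q4 q0-0->q1 q0-1->q2 q1-0->q0 q1-1->q3 q2-0->q3 q2-1->q4 q3-0->q2 q3-1->q5 q4-0->q5 q4-1->q6 q5-0->q4 q5-1->q6 q6-0->q6 q6-1->q6

Run two small machines in parallel and take their product. The first has 4 states tracking the count of `1`s, saturating at 3; the second has 2 states tracking the count of `0`s modulo 2. A product state is a pair (one from each), accepting exactly when both do. Minimizing collapses redundant product states.
        0   1  
>  q0   q1  q2 
   q1   q0  q3 
   q2   q3  q4 
   q3   q2  q5 
 * q4   q5  q6 
   q5   q4  q6 
   q6   q6  q6 
(> = start, * = accepting)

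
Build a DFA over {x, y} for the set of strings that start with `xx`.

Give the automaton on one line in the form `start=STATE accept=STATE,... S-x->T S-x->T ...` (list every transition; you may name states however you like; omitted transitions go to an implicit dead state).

start=q0 accept=q2 q0-x->q1 q0-y->q3 q1-x->q2 q1-y->q3 q2-x->q2 q2-y->q2 q3-x->q3 q3-y->q3

Walk along `xx` while the input agrees: from q0 take `x` to q1, and so on. Any deviation drops to the rejecting sink q3. Once q2 is reached the prefix is confirmed and every continuation is accepted.
4 states suffice.
        x   y  
>  q0   q1  q3 
   q1   q2  q3 
 * q2   q2  q2 
   q3   q3  q3 
(> = start, * = accepting)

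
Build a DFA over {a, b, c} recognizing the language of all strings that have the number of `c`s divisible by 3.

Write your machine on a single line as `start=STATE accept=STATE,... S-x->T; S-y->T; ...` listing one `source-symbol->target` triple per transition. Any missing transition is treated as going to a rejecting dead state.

start=s0; accept=s0; s0-a->s0; s0-b->s0; s0-c->s1; s1-a->s1; s1-b->s1; s1-c->s2; s2-a->s2; s2-b->s2; s2-c->s0

The only thing that matters is how many `c`s have appeared, reduced mod 3. Use one state per residue: s0 for 0, …, s2 for 2. Reading `c` moves to the next residue; anything else stays put. s0 is accepting.
A 3-state machine:
        a   b   c  
>* s0   s0  s0  s1 
   s1   s1  s1  s2 
   s2   s2  s2  s0 
(> = start, * = accepting)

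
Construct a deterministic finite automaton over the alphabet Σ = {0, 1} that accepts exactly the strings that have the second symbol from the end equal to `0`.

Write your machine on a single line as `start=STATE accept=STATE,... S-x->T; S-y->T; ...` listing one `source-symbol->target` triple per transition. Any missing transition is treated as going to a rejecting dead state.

start=s0; accept=s3,s4; s0-0->s1; s0-1->s2; s1-0->s3; s1-1->s4; s2-0->s5; s2-1->s6; s3-0->s3; s3-1->s4; s4-0->s5; s4-1->s6; s5-0->s3; s5-1->s4; s6-0->s5; s6-1->s6

A DFA must remember the last 2 symbols (since which symbol is second-to-last isn't known until the input ends). Use one state per possible window of the last ≤2 symbols; accept from those whose window starts with `0`.
        0   1  
>  s0   s1  s2 
   s1   s3  s4 
   s2   s5  s6 
 * s3   s3  s4 
 * s4   s5  s6 
   s5   s3  s4 
   s6   s5  s6 
(> = start, * = accepting)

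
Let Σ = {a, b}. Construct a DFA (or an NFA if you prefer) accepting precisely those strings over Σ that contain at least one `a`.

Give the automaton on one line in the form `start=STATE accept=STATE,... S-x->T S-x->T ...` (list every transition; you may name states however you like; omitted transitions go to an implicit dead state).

Only the number of `a`s matters, and only up to 2. Make a chain S0 → S1 → S2 advanced by each `a` (with S2 absorbing); every other symbol self-loops. The accepting set is {S1, S2}.
3 states suffice.
        a   b  
>  S0   S1  S0 
 * S1   S2  S1 
 * S2   S2  S2 
(> = start, * = accepting)

start=S0 accept=S1,S2 S0-a->S1 S0-b->S0 S1-a->S2 S1-b->S1 S2-a->S2 S2-b->S2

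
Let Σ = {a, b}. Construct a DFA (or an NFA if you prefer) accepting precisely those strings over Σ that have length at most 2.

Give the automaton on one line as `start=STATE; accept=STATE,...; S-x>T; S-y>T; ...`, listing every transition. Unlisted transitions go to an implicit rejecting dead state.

We only need to distinguish lengths 0, 1, …, 2, and '>2'. Chain s0 → s1 → s2 → s3 on every symbol, with s3 looping. Accepting states: {s0, s1, s2}.
A 4-state machine:
        a   b  
>* s0   s1  s1 
 * s1   s2  s2 
 * s2   s3  s3 
   s3   s3  s3 
(> = start, * = accepting)

start=s0; accept=s0,s1,s2; s0-a>s1; s0-b>s1; s1-a>s2; s1-b>s2; s2-a>s3; s2-b>s3; s3-a>s3; s3-b>s3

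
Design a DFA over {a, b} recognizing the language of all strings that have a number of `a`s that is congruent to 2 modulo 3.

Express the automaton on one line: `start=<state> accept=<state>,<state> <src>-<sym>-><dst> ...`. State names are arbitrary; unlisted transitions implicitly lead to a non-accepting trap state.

start=S0 accept=S2 S0-a->S1 S0-b->S0 S1-a->S2 S1-b->S1 S2-a->S0 S2-b->S2

The only thing that matters is how many `a`s have appeared, reduced mod 3. Use one state per residue: S0 for 0, …, S2 for 2. Reading `a` moves to the next residue; anything else stays put. S2 is accepting.
3 states suffice.
        a   b  
>  S0   S1  S0 
   S1   S2  S1 
 * S2   S0  S2 
(> = start, * = accepting)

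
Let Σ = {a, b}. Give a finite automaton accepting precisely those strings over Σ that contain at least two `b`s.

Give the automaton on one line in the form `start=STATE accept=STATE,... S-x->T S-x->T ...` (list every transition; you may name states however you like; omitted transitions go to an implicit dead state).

start=s0 accept=s2,s3 s0-a->s0 s0-b->s1 s1-a->s1 s1-b->s2 s2-a->s2 s2-b->s3 s3-a->s3 s3-b->s3

Only the number of `b`s matters, and only up to 3. Make a chain s0 → s1 → s2 → s3 advanced by each `b` (with s3 absorbing); every other symbol self-loops. The accepting set is {s2, s3}.
        a   b  
>  s0   s0  s1 
   s1   s1  s2 
 * s2   s2  s3 
 * s3   s3  s3 
(> = start, * = accepting)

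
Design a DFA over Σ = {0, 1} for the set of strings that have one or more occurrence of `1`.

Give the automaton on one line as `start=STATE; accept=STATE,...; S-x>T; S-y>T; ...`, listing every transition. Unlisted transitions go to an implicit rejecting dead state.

start=q0; accept=q1,q2; q0-0>q0; q0-1>q1; q1-0>q1; q1-1>q2; q2-0>q2; q2-1>q2

Count `1`s, saturating at 2: state q0 means no `1` yet, q1 means one `1` seen, q2 means more than one. Each `1` increments (capped at q2); other symbols loop. Accept from {q1, q2}.
With 3 states:
        0   1  
>  q0   q0  q1 
 * q1   q1  q2 
 * q2   q2  q2 
(> = start, * = accepting)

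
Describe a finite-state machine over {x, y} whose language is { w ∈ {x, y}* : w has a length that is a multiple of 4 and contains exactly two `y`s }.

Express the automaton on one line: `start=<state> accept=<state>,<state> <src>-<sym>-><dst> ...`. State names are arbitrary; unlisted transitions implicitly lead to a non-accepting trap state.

start=q0 accept=q11 q0-x->q1 q0-y->q2 q1-x->q3 q1-y->q4 q2-x->q4 q2-y->q5 q3-x->q6 q3-y->q7 q4-x->q7 q4-y->q8 q5-x->q8 q5-y->q9 q6-x->q0 q6-y->q10 q7-x->q10 q7-y->q11 q8-x->q11 q8-y->q12 q9-x->q12 q9-y->q12 q10-x->q2 q10-y->q13 q11-x->q13 q11-y->q14 q12-x->q14 q12-y->q14 q13-x->q5 q13-y->q15 q14-x->q15 q14-y->q15 q15-x->q9 q15-y->q9

Run two small machines in parallel and take their product. The first has 4 states tracking the input length modulo 4; the second has 4 states tracking the count of `y`s, saturating at 3. A product state is a pair (one from each), accepting exactly when both do.
          x    y  
>  q0     q1   q2 
   q1     q3   q4 
   q2     q4   q5 
   q3     q6   q7 
   q4     q7   q8 
   q5     q8   q9 
   q6     q0  q10 
   q7    q10  q11 
   q8    q11  q12 
   q9    q12  q12 
   q10    q2  q13 
 * q11   q13  q14 
   q12   q14  q14 
   q13    q5  q15 
   q14   q15  q15 
   q15    q9   q9 
(> = start, * = accepting)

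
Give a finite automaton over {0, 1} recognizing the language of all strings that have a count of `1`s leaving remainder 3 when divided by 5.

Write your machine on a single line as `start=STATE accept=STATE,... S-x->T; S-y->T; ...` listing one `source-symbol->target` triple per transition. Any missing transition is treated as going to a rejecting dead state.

Keep the running count of `1`s modulo 5: each `1` advances along the cycle S0 → S1 → S2 → S3 → S4 → S0 while other symbols loop. Accept at S3.
5 states suffice.
        0   1  
>  S0   S0  S1 
   S1   S1  S2 
   S2   S2  S3 
 * S3   S3  S4 
   S4   S4  S0 
(> = start, * = accepting)

start=S0; accept=S3; S0-0->S0; S0-1->S1; S1-0->S1; S1-1->S2; S2-0->S2; S2-1->S3; S3-0->S3; S3-1->S4; S4-0->S4; S4-1->S0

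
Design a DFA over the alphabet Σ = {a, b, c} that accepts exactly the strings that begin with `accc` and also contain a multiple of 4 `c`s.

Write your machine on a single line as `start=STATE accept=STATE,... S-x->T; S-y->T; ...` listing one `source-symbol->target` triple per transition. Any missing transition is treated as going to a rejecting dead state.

Handle the two conditions separately and then intersect. The first has 6 states tracking whether the input so far still matches the prefix `accc`; the second has 4 states tracking the count of `c`s modulo 4. A product state is a pair (one from each), accepting exactly when both do. Equivalent product states are then merged.
With 9 states:
        a   b   c  
>  q0   q1  q2  q2 
   q1   q2  q2  q3 
   q2   q2  q2  q2 
   q3   q2  q2  q4 
   q4   q2  q2  q5 
   q5   q5  q5  q6 
 * q6   q6  q6  q7 
   q7   q7  q7  q8 
   q8   q8  q8  q5 
(> = start, * = accepting)

start=q0; accept=q6; q0-a->q1; q0-b->q2; q0-c->q2; q1-a->q2; q1-b->q2; q1-c->q3; q2-a->q2; q2-b->q2; q2-c->q2; q3-a->q2; q3-b->q2; q3-c->q4; q4-a->q2; q4-b->q2; q4-c->q5; q5-a->q5; q5-b->q5; q5-c->q6; q6-a->q6; q6-b->q6; q6-c->q7; q7-a->q7; q7-b->q7; q7-c->q8; q8-a->q8; q8-b->q8; q8-c->q5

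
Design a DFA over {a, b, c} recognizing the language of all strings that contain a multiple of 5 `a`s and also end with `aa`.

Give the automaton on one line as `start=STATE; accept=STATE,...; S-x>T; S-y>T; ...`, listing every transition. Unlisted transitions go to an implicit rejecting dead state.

Handle the two conditions separately and then intersect. The first has 5 states tracking the count of `a`s modulo 5; the second has 3 states tracking how much of the suffix `aa` has currently been matched. A product state is a pair (one from each), accepting exactly when both do.
15 states suffice.
          a    b    c  
>  q0     q1   q0   q0 
   q1     q2   q3   q3 
   q2     q4   q5   q5 
   q3     q6   q3   q3 
   q4     q7   q8   q8 
   q5     q9   q5   q5 
   q6     q4   q5   q5 
   q7    q10  q11  q11 
   q8    q12   q8   q8 
   q9     q7   q8   q8 
 * q10   q13   q0   q0 
   q11   q14  q11  q11 
   q12   q10  q11  q11 
   q13    q2   q3   q3 
   q14   q13   q0   q0 
(> = start, * = accepting)

start=q0; accept=q10; q0-a>q1; q0-b>q0; q0-c>q0; q1-a>q2; q1-b>q3; q1-c>q3; q2-a>q4; q2-b>q5; q2-c>q5; q3-a>q6; q3-b>q3; q3-c>q3; q4-a>q7; q4-b>q8; q4-c>q8; q5-a>q9; q5-b>q5; q5-c>q5; q6-a>q4; q6-b>q5; q6-c>q5; q7-a>q10; q7-b>q11; q7-c>q11; q8-a>q12; q8-b>q8; q8-c>q8; q9-a>q7; q9-b>q8; q9-c>q8; q10-a>q13; q10-b>q0; q10-c>q0; q11-a>q14; q11-b>q11; q11-c>q11; q12-a>q10; q12-b>q11; q12-c>q11; q13-a>q2; q13-b>q3; q13-c>q3; q14-a>q13; q14-b>q0; q14-c>q0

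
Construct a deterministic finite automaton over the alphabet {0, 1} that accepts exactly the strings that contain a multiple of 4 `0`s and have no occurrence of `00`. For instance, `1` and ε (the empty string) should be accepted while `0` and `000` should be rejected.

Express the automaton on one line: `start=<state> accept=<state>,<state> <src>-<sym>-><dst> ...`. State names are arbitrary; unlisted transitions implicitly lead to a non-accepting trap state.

Handle the two conditions separately and then intersect. One (4 states) tracks the count of `0`s modulo 4; the other (3 states) tracks partial matches of the forbidden pattern `00`. Each combined state is a pair, one component from each; accept when both components accept. Equivalent product states are then merged.
        0   1  
>* S0   S1  S0 
   S1   S2  S3 
   S2   S2  S2 
   S3   S4  S3 
   S4   S2  S5 
   S5   S6  S5 
   S6   S2  S7 
   S7   S8  S7 
 * S8   S2  S0 
(> = start, * = accepting)

start=S0 accept=S0,S8 S0-0->S1 S0-1->S0 S1-0->S2 S1-1->S3 S2-0->S2 S2-1->S2 S3-0->S4 S3-1->S3 S4-0->S2 S4-1->S5 S5-0->S6 S5-1->S5 S6-0->S2 S6-1->S7 S7-0->S8 S7-1->S7 S8-0->S2 S8-1->S0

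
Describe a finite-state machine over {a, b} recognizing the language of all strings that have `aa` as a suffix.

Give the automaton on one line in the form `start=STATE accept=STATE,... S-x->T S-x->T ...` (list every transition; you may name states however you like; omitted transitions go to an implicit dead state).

start=s0 accept=s2 s0-a->s1 s0-b->s0 s1-a->s2 s1-b->s0 s2-a->s2 s2-b->s0

Let each state record the length of the longest suffix of the input read so far that is also a prefix of `aa`. s1 means the last symbol is `a`; s2 means the last 2 symbols are `aa`. Accept only at s2, where the string currently ends in `aa`.
3 states suffice.
        a   b  
>  s0   s1  s0 
   s1   s2  s0 
 * s2   s2  s0 
(> = start, * = accepting)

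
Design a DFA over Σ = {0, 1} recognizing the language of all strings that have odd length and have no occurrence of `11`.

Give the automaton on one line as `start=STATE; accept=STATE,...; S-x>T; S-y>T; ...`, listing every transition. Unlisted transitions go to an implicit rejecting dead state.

start=A; accept=B,C; A-0>B; A-1>C; B-0>A; B-1>D; C-0>A; C-1>E; D-0>B; D-1>F; E-0>F; E-1>F; F-0>E; F-1>E

Run two small machines in parallel and take their product. The first has 2 states tracking the input length modulo 2; the second has 3 states tracking partial matches of the forbidden pattern `11`. A product state is a pair (one from each), accepting exactly when both do.
       0  1 
>  A   B  C 
 * B   A  D 
 * C   A  E 
   D   B  F 
   E   F  F 
   F   E  E 
(> = start, * = accepting)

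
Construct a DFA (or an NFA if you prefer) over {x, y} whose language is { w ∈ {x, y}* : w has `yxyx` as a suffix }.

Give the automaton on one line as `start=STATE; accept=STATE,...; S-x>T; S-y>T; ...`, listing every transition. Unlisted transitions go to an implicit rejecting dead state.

start=s0; accept=s4; s0-x>s0; s0-y>s1; s1-x>s2; s1-y>s1; s2-x>s0; s2-y>s3; s3-x>s4; s3-y>s1; s4-x>s0; s4-y>s3

Let each state record the length of the longest suffix of the input read so far that is also a prefix of `yxyx`. s1 means the last symbol is `y`; s2 means the last 2 symbols are `yx`; s3 means the last 3 symbols are `yxy`; s4 means the last 4 symbols are `yxyx`. Accept only at s4, where the string currently ends in `yxyx`.
With 5 states:
        x   y  
>  s0   s0  s1 
   s1   s2  s1 
   s2   s0  s3 
   s3   s4  s1 
 * s4   s0  s3 
(> = start, * = accepting)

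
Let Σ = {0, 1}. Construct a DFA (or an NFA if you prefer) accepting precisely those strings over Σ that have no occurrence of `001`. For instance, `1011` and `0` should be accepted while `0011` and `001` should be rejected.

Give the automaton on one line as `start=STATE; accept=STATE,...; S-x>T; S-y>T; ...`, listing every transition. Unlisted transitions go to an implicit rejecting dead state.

This is the complement of 'contains `001`'. Use the same substring-matching states — q0 through q3 holding how much of `001` has just been matched — but flip the accepting set: everything except the trap q3 accepts.
A 4-state machine:
        0   1  
>* q0   q1  q0 
 * q1   q2  q0 
 * q2   q2  q3 
   q3   q3  q3 
(> = start, * = accepting)

start=q0; accept=q0,q1,q2; q0-0>q1; q0-1>q0; q1-0>q2; q1-1>q0; q2-0>q2; q2-1>q3; q3-0>q3; q3-1>q3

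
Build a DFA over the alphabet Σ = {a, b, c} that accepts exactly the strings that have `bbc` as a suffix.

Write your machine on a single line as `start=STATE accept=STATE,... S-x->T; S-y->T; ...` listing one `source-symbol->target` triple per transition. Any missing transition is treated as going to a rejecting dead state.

start=S0; accept=S3; S0-a->S0; S0-b->S1; S0-c->S0; S1-a->S0; S1-b->S2; S1-c->S0; S2-a->S0; S2-b->S2; S2-c->S3; S3-a->S0; S3-b->S1; S3-c->S0

Let each state record the length of the longest suffix of the input read so far that is also a prefix of `bbc`. S1 means the last symbol is `b`; S2 means the last 2 symbols are `bb`; S3 means the last 3 symbols are `bbc`. Accept only at S3, where the string currently ends in `bbc`.
        a   b   c  
>  S0   S0  S1  S0 
   S1   S0  S2  S0 
   S2   S0  S2  S3 
 * S3   S0  S1  S0 
(> = start, * = accepting)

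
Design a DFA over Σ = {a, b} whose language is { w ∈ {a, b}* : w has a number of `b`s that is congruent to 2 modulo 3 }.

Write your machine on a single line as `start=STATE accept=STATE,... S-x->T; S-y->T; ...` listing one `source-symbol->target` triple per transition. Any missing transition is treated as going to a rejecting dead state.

start=S0; accept=S2; S0-a->S0; S0-b->S1; S1-a->S1; S1-b->S2; S2-a->S2; S2-b->S0

Keep the running count of `b`s modulo 3: each `b` advances along the cycle S0 → S1 → S2 → S0 while other symbols loop. Accept at S2.
3 states suffice.
        a   b  
>  S0   S0  S1 
   S1   S1  S2 
 * S2   S2  S0 
(> = start, * = accepting)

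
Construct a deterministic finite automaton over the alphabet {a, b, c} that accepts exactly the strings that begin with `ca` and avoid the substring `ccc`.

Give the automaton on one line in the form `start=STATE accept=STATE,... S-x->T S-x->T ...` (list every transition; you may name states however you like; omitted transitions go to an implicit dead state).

Handle the two conditions separately and then intersect. The first has 4 states tracking whether the input so far still matches the prefix `ca`; the second has 4 states tracking partial matches of the forbidden pattern `ccc`. A product state is a pair (one from each), accepting exactly when both do.
10 states suffice.
        a   b   c  
>  q0   q1  q1  q2 
   q1   q1  q1  q3 
   q2   q4  q1  q5 
   q3   q1  q1  q5 
 * q4   q4  q4  q6 
   q5   q1  q1  q7 
 * q6   q4  q4  q8 
   q7   q7  q7  q7 
 * q8   q4  q4  q9 
   q9   q9  q9  q9 
(> = start, * = accepting)

start=q0 accept=q4,q6,q8 q0-a->q1 q0-b->q1 q0-c->q2 q1-a->q1 q1-b->q1 q1-c->q3 q2-a->q4 q2-b->q1 q2-c->q5 q3-a->q1 q3-b->q1 q3-c->q5 q4-a->q4 q4-b->q4 q4-c->q6 q5-a->q1 q5-b->q1 q5-c->q7 q6-a->q4 q6-b->q4 q6-c->q8 q7-a->q7 q7-b->q7 q7-c->q7 q8-a->q4 q8-b->q4 q8-c->q9 q9-a->q9 q9-b->q9 q9-c->q9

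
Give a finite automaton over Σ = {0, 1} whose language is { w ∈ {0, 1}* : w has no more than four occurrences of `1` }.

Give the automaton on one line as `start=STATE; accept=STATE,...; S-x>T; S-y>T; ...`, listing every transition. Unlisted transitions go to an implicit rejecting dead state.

Count `1`s, saturating at 5: states q0 through q4 mean 0 through 4 `1`s seen; q5 means more than 4. Each `1` increments (capped at q5); other symbols loop. Accept from {q0, q1, q2, q3, q4}.
        0   1  
>* q0   q0  q1 
 * q1   q1  q2 
 * q2   q2  q3 
 * q3   q3  q4 
 * q4   q4  q5 
   q5   q5  q5 
(> = start, * = accepting)

start=q0; accept=q0,q1,q2,q3,q4; q0-0>q0; q0-1>q1; q1-0>q1; q1-1>q2; q2-0>q2; q2-1>q3; q3-0>q3; q3-1>q4; q4-0>q4; q4-1>q5; q5-0>q5; q5-1>q5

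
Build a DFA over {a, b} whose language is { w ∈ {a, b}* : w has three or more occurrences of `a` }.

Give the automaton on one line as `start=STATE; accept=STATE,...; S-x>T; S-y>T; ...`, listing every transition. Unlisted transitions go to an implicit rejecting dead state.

Count `a`s, saturating at 4: states S0 through S3 mean 0 through 3 `a`s seen; S4 means more than 3. Each `a` increments (capped at S4); other symbols loop. Accept from {S3, S4}.
With 5 states:
        a   b  
>  S0   S1  S0 
   S1   S2  S1 
   S2   S3  S2 
 * S3   S4  S3 
 * S4   S4  S4 
(> = start, * = accepting)

start=S0; accept=S3,S4; S0-a>S1; S0-b>S0; S1-a>S2; S1-b>S1; S2-a>S3; S2-b>S2; S3-a>S4; S3-b>S3; S4-a>S4; S4-b>S4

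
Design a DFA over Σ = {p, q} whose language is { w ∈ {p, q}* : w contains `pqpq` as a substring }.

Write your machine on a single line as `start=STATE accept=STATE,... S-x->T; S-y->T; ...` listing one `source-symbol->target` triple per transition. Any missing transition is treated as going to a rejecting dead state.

States S0..S3 record the length of the longest prefix of `pqpq` that matches the current input suffix. Reaching S4 means `pqpq` has been seen, and we stay there forever. Accept from S4.
A 5-state machine:
        p   q  
>  S0   S1  S0 
   S1   S1  S2 
   S2   S3  S0 
   S3   S1  S4 
 * S4   S4  S4 
(> = start, * = accepting)

start=S0; accept=S4; S0-p->S1; S0-q->S0; S1-p->S1; S1-q->S2; S2-p->S3; S2-q->S0; S3-p->S1; S3-q->S4; S4-p->S4; S4-q->S4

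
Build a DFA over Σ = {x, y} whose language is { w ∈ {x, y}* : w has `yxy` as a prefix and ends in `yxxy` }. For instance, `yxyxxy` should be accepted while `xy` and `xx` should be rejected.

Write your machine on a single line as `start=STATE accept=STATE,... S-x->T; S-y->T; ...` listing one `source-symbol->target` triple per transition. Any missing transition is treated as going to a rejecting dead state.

start=q0; accept=q12; q0-x->q1; q0-y->q2; q1-x->q1; q1-y->q3; q2-x->q4; q2-y->q3; q3-x->q5; q3-y->q3; q4-x->q6; q4-y->q7; q5-x->q6; q5-y->q3; q6-x->q1; q6-y->q8; q7-x->q9; q7-y->q7; q8-x->q5; q8-y->q3; q9-x->q10; q9-y->q7; q10-x->q11; q10-y->q12; q11-x->q11; q11-y->q7; q12-x->q9; q12-y->q7

Build one automaton per condition and run them in lockstep. The first has 5 states tracking whether the input so far still matches the prefix `yxy`; the second has 5 states tracking how much of the suffix `yxxy` has currently been matched. A product state is a pair (one from each), accepting exactly when both do.
A 13-state machine:
          x    y  
>  q0     q1   q2 
   q1     q1   q3 
   q2     q4   q3 
   q3     q5   q3 
   q4     q6   q7 
   q5     q6   q3 
   q6     q1   q8 
   q7     q9   q7 
   q8     q5   q3 
   q9    q10   q7 
   q10   q11  q12 
   q11   q11   q7 
 * q12    q9   q7 
(> = start, * = accepting)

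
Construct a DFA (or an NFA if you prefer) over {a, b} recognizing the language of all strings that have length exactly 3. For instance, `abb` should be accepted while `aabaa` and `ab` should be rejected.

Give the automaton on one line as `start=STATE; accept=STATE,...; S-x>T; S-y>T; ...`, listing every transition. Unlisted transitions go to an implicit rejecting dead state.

start=s0; accept=s3; s0-a>s1; s0-b>s1; s1-a>s2; s1-b>s2; s2-a>s3; s2-b>s3; s3-a>s4; s3-b>s4; s4-a>s4; s4-b>s4

We only need to distinguish lengths 0, 1, …, 3, and '>3'. Chain s0 → s1 → s2 → s3 → s4 on every symbol, with s4 looping. Accepting states: {s3}.
        a   b  
>  s0   s1  s1 
   s1   s2  s2 
   s2   s3  s3 
 * s3   s4  s4 
   s4   s4  s4 
(> = start, * = accepting)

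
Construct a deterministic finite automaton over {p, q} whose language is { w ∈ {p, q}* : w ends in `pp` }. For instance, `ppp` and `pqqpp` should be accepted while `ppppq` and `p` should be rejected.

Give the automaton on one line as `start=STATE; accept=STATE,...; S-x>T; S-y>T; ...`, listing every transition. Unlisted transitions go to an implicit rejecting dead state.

start=s0; accept=s2; s0-p>s1; s0-q>s0; s1-p>s2; s1-q>s0; s2-p>s2; s2-q>s0

Let each state record the length of the longest suffix of the input read so far that is also a prefix of `pp`. s1 means the last symbol is `p`; s2 means the last 2 symbols are `pp`. Accept only at s2, where the string currently ends in `pp`.
With 3 states:
        p   q  
>  s0   s1  s0 
   s1   s2  s0 
 * s2   s2  s0 
(> = start, * = accepting)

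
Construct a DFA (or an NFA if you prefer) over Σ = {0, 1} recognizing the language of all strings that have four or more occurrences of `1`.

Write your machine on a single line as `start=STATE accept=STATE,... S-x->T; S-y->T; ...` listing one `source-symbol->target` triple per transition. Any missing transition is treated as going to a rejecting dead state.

start=S0; accept=S4,S5; S0-0->S0; S0-1->S1; S1-0->S1; S1-1->S2; S2-0->S2; S2-1->S3; S3-0->S3; S3-1->S4; S4-0->S4; S4-1->S5; S5-0->S5; S5-1->S5

Only the number of `1`s matters, and only up to 5. Make a chain S0 → S1 → S2 → S3 → S4 → S5 advanced by each `1` (with S5 absorbing); every other symbol self-loops. The accepting set is {S4, S5}.
6 states suffice.
        0   1  
>  S0   S0  S1 
   S1   S1  S2 
   S2   S2  S3 
   S3   S3  S4 
 * S4   S4  S5 
 * S5   S5  S5 
(> = start, * = accepting)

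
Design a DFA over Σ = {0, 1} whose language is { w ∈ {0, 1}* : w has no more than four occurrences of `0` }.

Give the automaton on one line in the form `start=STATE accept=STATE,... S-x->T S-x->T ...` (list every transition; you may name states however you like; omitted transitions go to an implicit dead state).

start=s0 accept=s0,s1,s2,s3,s4 s0-0->s1 s0-1->s0 s1-0->s2 s1-1->s1 s2-0->s3 s2-1->s2 s3-0->s4 s3-1->s3 s4-0->s5 s4-1->s4 s5-0->s5 s5-1->s5

Only the number of `0`s matters, and only up to 5. Make a chain s0 → s1 → s2 → s3 → s4 → s5 advanced by each `0` (with s5 absorbing); every other symbol self-loops. The accepting set is {s0, s1, s2, s3, s4}.
A 6-state machine:
        0   1  
>* s0   s1  s0 
 * s1   s2  s1 
 * s2   s3  s2 
 * s3   s4  s3 
 * s4   s5  s4 
   s5   s5  s5 
(> = start, * = accepting)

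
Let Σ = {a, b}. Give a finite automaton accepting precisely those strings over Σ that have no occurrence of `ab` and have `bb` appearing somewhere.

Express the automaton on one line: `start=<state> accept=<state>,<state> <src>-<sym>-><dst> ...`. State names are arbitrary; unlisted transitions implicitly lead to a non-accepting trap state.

Build one automaton per condition and run them in lockstep. The first has 3 states tracking partial matches of the forbidden pattern `ab`; the second has 3 states tracking whether and how much of `bb` has been seen. A product state is a pair (one from each), accepting exactly when both do. After merging equivalent states the machine shrinks.
A 5-state machine:
        a   b  
>  S0   S1  S2 
   S1   S1  S1 
   S2   S1  S3 
 * S3   S4  S3 
 * S4   S4  S1 
(> = start, * = accepting)

start=S0 accept=S3,S4 S0-a->S1 S0-b->S2 S1-a->S1 S1-b->S1 S2-a->S1 S2-b->S3 S3-a->S4 S3-b->S3 S4-a->S4 S4-b->S1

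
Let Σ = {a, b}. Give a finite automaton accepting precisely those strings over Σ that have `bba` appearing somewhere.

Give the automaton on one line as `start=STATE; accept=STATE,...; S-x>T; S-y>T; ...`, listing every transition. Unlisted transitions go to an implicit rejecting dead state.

States q0..q2 record the length of the longest prefix of `bba` that matches the current input suffix. Reaching q3 means `bba` has been seen, and we stay there forever. Accept from q3.
4 states suffice.
        a   b  
>  q0   q0  q1 
   q1   q0  q2 
   q2   q3  q2 
 * q3   q3  q3 
(> = start, * = accepting)

start=q0; accept=q3; q0-a>q0; q0-b>q1; q1-a>q0; q1-b>q2; q2-a>q3; q2-b>q2; q3-a>q3; q3-b>q3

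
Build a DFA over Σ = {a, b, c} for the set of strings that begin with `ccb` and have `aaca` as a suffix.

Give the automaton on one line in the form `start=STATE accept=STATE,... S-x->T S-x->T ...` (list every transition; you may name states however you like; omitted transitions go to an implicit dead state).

Run two small machines in parallel and take their product. One (5 states) tracks whether the input so far still matches the prefix `ccb`; the other (5 states) tracks how much of the suffix `aaca` has currently been matched. Each combined state is a pair, one component from each; accept when both components accept. Equivalent product states are then merged.
9 states suffice.
        a   b   c  
>  s0   s1  s1  s2 
   s1   s1  s1  s1 
   s2   s1  s1  s3 
   s3   s1  s4  s1 
   s4   s5  s4  s4 
   s5   s6  s4  s4 
   s6   s6  s4  s7 
   s7   s8  s4  s4 
 * s8   s6  s4  s4 
(> = start, * = accepting)

start=s0 accept=s8 s0-a->s1 s0-b->s1 s0-c->s2 s1-a->s1 s1-b->s1 s1-c->s1 s2-a->s1 s2-b->s1 s2-c->s3 s3-a->s1 s3-b->s4 s3-c->s1 s4-a->s5 s4-b->s4 s4-c->s4 s5-a->s6 s5-b->s4 s5-c->s4 s6-a->s6 s6-b->s4 s6-c->s7 s7-a->s8 s7-b->s4 s7-c->s4 s8-a->s6 s8-b->s4 s8-c->s4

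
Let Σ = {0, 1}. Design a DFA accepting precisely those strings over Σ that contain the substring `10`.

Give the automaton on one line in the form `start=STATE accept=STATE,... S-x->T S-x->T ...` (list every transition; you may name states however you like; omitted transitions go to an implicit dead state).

start=q0 accept=q2 q0-0->q0 q0-1->q1 q1-0->q2 q1-1->q1 q2-0->q2 q2-1->q2

States q0..q1 record the length of the longest prefix of `10` that matches the current input suffix. Reaching q2 means `10` has been seen, and we stay there forever. Accept from q2.
With 3 states:
        0   1  
>  q0   q0  q1 
   q1   q2  q1 
 * q2   q2  q2 
(> = start, * = accepting)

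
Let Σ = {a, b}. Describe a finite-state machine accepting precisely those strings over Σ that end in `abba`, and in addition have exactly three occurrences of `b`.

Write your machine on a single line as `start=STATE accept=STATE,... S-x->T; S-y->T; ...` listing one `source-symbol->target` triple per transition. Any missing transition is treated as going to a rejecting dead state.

start=s0; accept=s15; s0-a->s1; s0-b->s2; s1-a->s1; s1-b->s3; s2-a->s4; s2-b->s5; s3-a->s4; s3-b->s6; s4-a->s4; s4-b->s7; s5-a->s8; s5-b->s9; s6-a->s10; s6-b->s9; s7-a->s8; s7-b->s11; s8-a->s8; s8-b->s12; s9-a->s13; s9-b->s14; s10-a->s8; s10-b->s12; s11-a->s15; s11-b->s14; s12-a->s13; s12-b->s16; s13-a->s13; s13-b->s17; s14-a->s18; s14-b->s14; s15-a->s13; s15-b->s17; s16-a->s19; s16-b->s14; s17-a->s18; s17-b->s16; s18-a->s18; s18-b->s17; s19-a->s18; s19-b->s17

Handle the two conditions separately and then intersect. One (5 states) tracks how much of the suffix `abba` has currently been matched; the other (5 states) tracks the count of `b`s, saturating at 4. Each combined state is a pair, one component from each; accept when both components accept.
          a    b  
>  s0     s1   s2 
   s1     s1   s3 
   s2     s4   s5 
   s3     s4   s6 
   s4     s4   s7 
   s5     s8   s9 
   s6    s10   s9 
   s7     s8  s11 
   s8     s8  s12 
   s9    s13  s14 
   s10    s8  s12 
   s11   s15  s14 
   s12   s13  s16 
   s13   s13  s17 
   s14   s18  s14 
 * s15   s13  s17 
   s16   s19  s14 
   s17   s18  s16 
   s18   s18  s17 
   s19   s18  s17 
(> = start, * = accepting)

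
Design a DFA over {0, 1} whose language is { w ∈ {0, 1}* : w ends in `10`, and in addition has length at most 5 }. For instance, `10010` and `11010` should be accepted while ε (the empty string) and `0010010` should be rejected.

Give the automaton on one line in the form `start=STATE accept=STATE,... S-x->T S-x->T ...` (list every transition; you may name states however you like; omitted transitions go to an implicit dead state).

Run two small machines in parallel and take their product. The first has 3 states tracking how much of the suffix `10` has currently been matched; the second has 7 states tracking the input length, saturating at 6. A product state is a pair (one from each), accepting exactly when both do.
          0    1  
>  s0     s1   s2 
   s1     s3   s4 
   s2     s5   s4 
   s3     s6   s7 
   s4     s8   s7 
 * s5     s6   s7 
   s6     s9  s10 
   s7    s11  s10 
 * s8     s9  s10 
   s9    s12  s13 
   s10   s14  s13 
 * s11   s12  s13 
   s12   s15  s16 
   s13   s17  s16 
 * s14   s15  s16 
   s15   s15  s16 
   s16   s17  s16 
   s17   s15  s16 
(> = start, * = accepting)

start=s0 accept=s5,s8,s11,s14 s0-0->s1 s0-1->s2 s1-0->s3 s1-1->s4 s2-0->s5 s2-1->s4 s3-0->s6 s3-1->s7 s4-0->s8 s4-1->s7 s5-0->s6 s5-1->s7 s6-0->s9 s6-1->s10 s7-0->s11 s7-1->s10 s8-0->s9 s8-1->s10 s9-0->s12 s9-1->s13 s10-0->s14 s10-1->s13 s11-0->s12 s11-1->s13 s12-0->s15 s12-1->s16 s13-0->s17 s13-1->s16 s14-0->s15 s14-1->s16 s15-0->s15 s15-1->s16 s16-0->s17 s16-1->s16 s17-0->s15 s17-1->s16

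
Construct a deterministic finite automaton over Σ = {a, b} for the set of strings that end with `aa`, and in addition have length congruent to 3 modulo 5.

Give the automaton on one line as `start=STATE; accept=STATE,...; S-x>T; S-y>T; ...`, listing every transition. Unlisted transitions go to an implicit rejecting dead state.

start=S0; accept=S6; S0-a>S1; S0-b>S2; S1-a>S3; S1-b>S4; S2-a>S5; S2-b>S4; S3-a>S6; S3-b>S7; S4-a>S8; S4-b>S7; S5-a>S6; S5-b>S7; S6-a>S9; S6-b>S10; S7-a>S11; S7-b>S10; S8-a>S9; S8-b>S10; S9-a>S12; S9-b>S0; S10-a>S13; S10-b>S0; S11-a>S12; S11-b>S0; S12-a>S14; S12-b>S2; S13-a>S14; S13-b>S2; S14-a>S3; S14-b>S4

Build one automaton per condition and run them in lockstep. The first has 3 states tracking how much of the suffix `aa` has currently been matched; the second has 5 states tracking the input length modulo 5. A product state is a pair (one from each), accepting exactly when both do.
          a    b  
>  S0     S1   S2 
   S1     S3   S4 
   S2     S5   S4 
   S3     S6   S7 
   S4     S8   S7 
   S5     S6   S7 
 * S6     S9  S10 
   S7    S11  S10 
   S8     S9  S10 
   S9    S12   S0 
   S10   S13   S0 
   S11   S12   S0 
   S12   S14   S2 
   S13   S14   S2 
   S14    S3   S4 
(> = start, * = accepting)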